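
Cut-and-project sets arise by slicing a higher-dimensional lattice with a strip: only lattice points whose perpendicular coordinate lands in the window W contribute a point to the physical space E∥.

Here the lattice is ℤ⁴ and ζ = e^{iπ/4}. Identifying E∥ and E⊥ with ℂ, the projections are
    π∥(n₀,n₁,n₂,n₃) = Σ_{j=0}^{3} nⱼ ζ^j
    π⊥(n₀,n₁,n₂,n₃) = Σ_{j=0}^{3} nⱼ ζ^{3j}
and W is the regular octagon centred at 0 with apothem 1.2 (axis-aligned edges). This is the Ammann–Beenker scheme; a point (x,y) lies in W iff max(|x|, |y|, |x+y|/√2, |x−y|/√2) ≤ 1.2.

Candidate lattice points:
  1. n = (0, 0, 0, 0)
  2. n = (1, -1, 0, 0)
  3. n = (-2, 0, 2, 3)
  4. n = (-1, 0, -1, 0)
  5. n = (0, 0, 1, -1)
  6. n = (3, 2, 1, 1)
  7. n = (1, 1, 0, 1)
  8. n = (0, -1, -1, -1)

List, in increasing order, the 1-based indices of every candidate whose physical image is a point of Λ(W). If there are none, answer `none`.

π⊥(n) = n₀ + n₁ζ³ + n₂ζ⁶ + n₃ζ⁹ where ζ = e^{iπ/4}.
#1 (0, 0, 0, 0): internal (0.000000, 0.000000); octagon support 0.000000 vs apothem 1.2 → ∈ W
#2 (1, -1, 0, 0): internal (1.707107, -0.707107); octagon support 1.707107 vs apothem 1.2 → ∉ W
#3 (-2, 0, 2, 3): internal (0.121320, 0.121320); octagon support 0.171573 vs apothem 1.2 → ∈ W
#4 (-1, 0, -1, 0): internal (-1.000000, 1.000000); octagon support 1.414214 vs apothem 1.2 → ∉ W
#5 (0, 0, 1, -1): internal (-0.707107, -1.707107); octagon support 1.707107 vs apothem 1.2 → ∉ W
#6 (3, 2, 1, 1): internal (2.292893, 1.121320); octagon support 2.414214 vs apothem 1.2 → ∉ W
#7 (1, 1, 0, 1): internal (1.000000, 1.414214); octagon support 1.707107 vs apothem 1.2 → ∉ W
#8 (0, -1, -1, -1): internal (0.000000, -0.414214); octagon support 0.414214 vs apothem 1.2 → ∈ W

1, 3, 8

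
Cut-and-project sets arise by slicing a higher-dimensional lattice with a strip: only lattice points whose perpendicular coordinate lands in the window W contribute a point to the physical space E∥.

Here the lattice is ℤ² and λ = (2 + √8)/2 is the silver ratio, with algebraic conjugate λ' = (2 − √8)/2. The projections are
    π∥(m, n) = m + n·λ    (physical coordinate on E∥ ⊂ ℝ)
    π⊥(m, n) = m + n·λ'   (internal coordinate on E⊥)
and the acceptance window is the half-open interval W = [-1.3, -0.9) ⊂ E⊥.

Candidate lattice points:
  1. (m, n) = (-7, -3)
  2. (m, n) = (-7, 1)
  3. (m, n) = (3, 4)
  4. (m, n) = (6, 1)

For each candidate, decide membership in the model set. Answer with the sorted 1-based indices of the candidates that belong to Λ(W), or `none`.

none

Numerically λ ≈ 2.4142 and λ' = −1/λ ≈ -0.4142.
[1] lift (-7,-3): star map gives -5.7574; window check -1.3 ≤ -5.7574 < -0.9 is false → out
[2] lift (-7,1): star map gives -7.4142; window check -1.3 ≤ -7.4142 < -0.9 is false → out
[3] lift (3,4): star map gives 1.3431; window check -1.3 ≤ 1.3431 < -0.9 is false → out
[4] lift (6,1): star map gives 5.5858; window check -1.3 ≤ 5.5858 < -0.9 is false → out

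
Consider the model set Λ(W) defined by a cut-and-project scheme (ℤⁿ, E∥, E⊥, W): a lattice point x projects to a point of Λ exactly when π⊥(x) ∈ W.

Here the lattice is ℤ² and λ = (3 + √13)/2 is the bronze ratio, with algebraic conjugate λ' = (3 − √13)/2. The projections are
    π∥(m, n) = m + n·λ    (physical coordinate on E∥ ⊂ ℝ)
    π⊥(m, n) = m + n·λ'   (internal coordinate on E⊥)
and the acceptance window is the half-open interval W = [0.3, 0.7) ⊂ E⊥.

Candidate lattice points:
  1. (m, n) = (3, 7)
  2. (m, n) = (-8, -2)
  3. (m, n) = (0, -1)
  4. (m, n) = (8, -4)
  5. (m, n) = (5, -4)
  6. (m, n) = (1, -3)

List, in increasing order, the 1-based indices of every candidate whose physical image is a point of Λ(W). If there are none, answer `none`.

3

λ' = (3−√13)/2 ≈ -0.3028.
#1 (3,7): internal coord 3 + (7)·λ' = +0.8806; +0.8806 ∉ [0.3, 0.7) → out
#2 (-8,-2): internal coord -8 + (-2)·λ' = -7.3944; -7.3944 ∉ [0.3, 0.7) → out
#3 (0,-1): internal coord 0 + (-1)·λ' = +0.3028; +0.3028 ∈ [0.3, 0.7) → IN Λ
#4 (8,-4): internal coord 8 + (-4)·λ' = +9.2111; +9.2111 ∉ [0.3, 0.7) → out
#5 (5,-4): internal coord 5 + (-4)·λ' = +6.2111; +6.2111 ∉ [0.3, 0.7) → out
#6 (1,-3): internal coord 1 + (-3)·λ' = +1.9083; +1.9083 ∉ [0.3, 0.7) → out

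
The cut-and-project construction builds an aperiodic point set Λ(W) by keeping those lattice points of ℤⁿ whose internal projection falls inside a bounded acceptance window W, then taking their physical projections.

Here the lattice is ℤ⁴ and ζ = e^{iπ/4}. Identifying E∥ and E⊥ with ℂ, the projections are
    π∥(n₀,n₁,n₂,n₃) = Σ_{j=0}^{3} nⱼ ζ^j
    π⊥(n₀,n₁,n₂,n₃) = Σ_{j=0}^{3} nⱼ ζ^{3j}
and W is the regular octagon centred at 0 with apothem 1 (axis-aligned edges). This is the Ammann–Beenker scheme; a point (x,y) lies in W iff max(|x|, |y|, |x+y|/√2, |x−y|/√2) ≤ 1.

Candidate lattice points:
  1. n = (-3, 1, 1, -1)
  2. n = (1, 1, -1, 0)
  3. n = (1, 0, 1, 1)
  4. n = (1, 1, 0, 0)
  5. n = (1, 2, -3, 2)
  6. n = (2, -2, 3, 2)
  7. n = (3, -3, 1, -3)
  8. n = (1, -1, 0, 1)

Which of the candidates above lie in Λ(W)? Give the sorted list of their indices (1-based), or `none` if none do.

4

With ζ = e^{iπ/4} the internal vectors are ζ^0,ζ^3,ζ^6,ζ^9.
#1 (-3, 1, 1, -1): internal (-4.4142, -1.0000); octagon support 4.4142 vs apothem 1 → ∉ W
#2 (1, 1, -1, 0): internal (0.2929, 1.7071); octagon support 1.7071 vs apothem 1 → ∉ W
#3 (1, 0, 1, 1): internal (1.7071, -0.2929); octagon support 1.7071 vs apothem 1 → ∉ W
#4 (1, 1, 0, 0): internal (0.2929, 0.7071); octagon support 0.7071 vs apothem 1 → ∈ W
#5 (1, 2, -3, 2): internal (1.0000, 5.8284); octagon support 5.8284 vs apothem 1 → ∉ W
#6 (2, -2, 3, 2): internal (4.8284, -3.0000); octagon support 5.5355 vs apothem 1 → ∉ W
#7 (3, -3, 1, -3): internal (3.0000, -5.2426); octagon support 5.8284 vs apothem 1 → ∉ W
#8 (1, -1, 0, 1): internal (2.4142, 0.0000); octagon support 2.4142 vs apothem 1 → ∉ W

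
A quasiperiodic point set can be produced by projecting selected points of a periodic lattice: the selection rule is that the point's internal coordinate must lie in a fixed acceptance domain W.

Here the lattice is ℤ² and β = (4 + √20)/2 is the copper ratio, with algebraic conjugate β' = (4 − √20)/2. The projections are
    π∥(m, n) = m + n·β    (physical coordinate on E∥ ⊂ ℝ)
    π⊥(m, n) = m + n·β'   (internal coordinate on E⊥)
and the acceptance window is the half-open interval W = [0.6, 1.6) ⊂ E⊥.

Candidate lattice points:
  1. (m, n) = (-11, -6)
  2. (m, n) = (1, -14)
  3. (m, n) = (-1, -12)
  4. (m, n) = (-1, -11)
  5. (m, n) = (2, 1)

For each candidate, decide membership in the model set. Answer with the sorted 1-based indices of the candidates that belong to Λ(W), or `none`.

4

Compute β' = (4−√20)/2 = -0.2361, so π⊥(m,n) = m -0.2361·n.
[1] lift (-11,-6): star map gives -9.5836; window check 0.6 ≤ -9.5836 < 1.6 is false → out
[2] lift (1,-14): star map gives 4.3050; window check 0.6 ≤ 4.3050 < 1.6 is false → out
[3] lift (-1,-12): star map gives 1.8328; window check 0.6 ≤ 1.8328 < 1.6 is false → out
[4] lift (-1,-11): star map gives 1.5967; window check 0.6 ≤ 1.5967 < 1.6 is true → IN Λ
[5] lift (2,1): star map gives 1.7639; window check 0.6 ≤ 1.7639 < 1.6 is false → out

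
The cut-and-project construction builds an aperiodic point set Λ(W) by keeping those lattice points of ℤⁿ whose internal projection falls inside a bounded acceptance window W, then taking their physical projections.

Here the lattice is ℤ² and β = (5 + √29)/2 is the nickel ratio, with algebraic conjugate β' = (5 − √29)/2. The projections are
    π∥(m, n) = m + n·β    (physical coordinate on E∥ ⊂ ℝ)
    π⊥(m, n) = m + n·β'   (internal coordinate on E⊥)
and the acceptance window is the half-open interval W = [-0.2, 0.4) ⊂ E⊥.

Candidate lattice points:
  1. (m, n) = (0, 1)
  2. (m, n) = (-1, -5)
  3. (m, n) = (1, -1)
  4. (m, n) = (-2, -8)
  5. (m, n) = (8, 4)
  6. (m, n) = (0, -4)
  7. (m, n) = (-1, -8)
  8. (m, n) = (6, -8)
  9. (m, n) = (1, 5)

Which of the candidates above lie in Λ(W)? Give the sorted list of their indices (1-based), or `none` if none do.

1, 2, 9

β' = (5−√29)/2 ≈ -0.19258.
candidate 1: (m,n)=(0,1) → π∥ = 0+1·β ≈ 5.19258, π⊥ = 0+1·β' ≈ -0.19258 ∈ [-0.2, 0.4) ⇒ IN Λ
candidate 2: (m,n)=(-1,-5) → π∥ = -1-5·β ≈ -26.96291, π⊥ = -1-5·β' ≈ -0.03709 ∈ [-0.2, 0.4) ⇒ IN Λ
candidate 3: (m,n)=(1,-1) → π∥ = 1-1·β ≈ -4.19258, π⊥ = 1-1·β' ≈ 1.19258 ∉ [-0.2, 0.4) ⇒ out
candidate 4: (m,n)=(-2,-8) → π∥ = -2-8·β ≈ -43.54066, π⊥ = -2-8·β' ≈ -0.45934 ∉ [-0.2, 0.4) ⇒ out
candidate 5: (m,n)=(8,4) → π∥ = 8+4·β ≈ 28.77033, π⊥ = 8+4·β' ≈ 7.22967 ∉ [-0.2, 0.4) ⇒ out
candidate 6: (m,n)=(0,-4) → π∥ = 0-4·β ≈ -20.77033, π⊥ = 0-4·β' ≈ 0.77033 ∉ [-0.2, 0.4) ⇒ out
candidate 7: (m,n)=(-1,-8) → π∥ = -1-8·β ≈ -42.54066, π⊥ = -1-8·β' ≈ 0.54066 ∉ [-0.2, 0.4) ⇒ out
candidate 8: (m,n)=(6,-8) → π∥ = 6-8·β ≈ -35.54066, π⊥ = 6-8·β' ≈ 7.54066 ∉ [-0.2, 0.4) ⇒ out
candidate 9: (m,n)=(1,5) → π∥ = 1+5·β ≈ 26.96291, π⊥ = 1+5·β' ≈ 0.03709 ∈ [-0.2, 0.4) ⇒ IN Λ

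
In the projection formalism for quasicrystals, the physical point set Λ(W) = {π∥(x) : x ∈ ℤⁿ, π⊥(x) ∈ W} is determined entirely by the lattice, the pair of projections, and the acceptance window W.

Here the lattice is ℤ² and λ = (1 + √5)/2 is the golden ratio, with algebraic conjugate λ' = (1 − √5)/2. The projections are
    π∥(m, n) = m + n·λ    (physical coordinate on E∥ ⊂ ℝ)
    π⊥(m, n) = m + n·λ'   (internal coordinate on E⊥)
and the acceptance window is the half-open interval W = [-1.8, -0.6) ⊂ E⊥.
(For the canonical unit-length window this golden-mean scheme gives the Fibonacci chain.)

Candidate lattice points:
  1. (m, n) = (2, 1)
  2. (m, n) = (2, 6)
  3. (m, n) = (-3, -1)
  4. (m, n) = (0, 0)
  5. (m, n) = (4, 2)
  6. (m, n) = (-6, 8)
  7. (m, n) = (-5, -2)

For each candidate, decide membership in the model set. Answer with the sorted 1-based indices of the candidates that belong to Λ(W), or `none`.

2

λ' = (1−√5)/2 ≈ -0.61803.
[1] lift (2,1): star map gives 1.38197; window check -1.8 ≤ 1.38197 < -0.6 is false → out
[2] lift (2,6): star map gives -1.70820; window check -1.8 ≤ -1.70820 < -0.6 is true → IN Λ
[3] lift (-3,-1): star map gives -2.38197; window check -1.8 ≤ -2.38197 < -0.6 is false → out
[4] lift (0,0): star map gives 0.00000; window check -1.8 ≤ 0.00000 < -0.6 is false → out
[5] lift (4,2): star map gives 2.76393; window check -1.8 ≤ 2.76393 < -0.6 is false → out
[6] lift (-6,8): star map gives -10.94427; window check -1.8 ≤ -10.94427 < -0.6 is false → out
[7] lift (-5,-2): star map gives -3.76393; window check -1.8 ≤ -3.76393 < -0.6 is false → out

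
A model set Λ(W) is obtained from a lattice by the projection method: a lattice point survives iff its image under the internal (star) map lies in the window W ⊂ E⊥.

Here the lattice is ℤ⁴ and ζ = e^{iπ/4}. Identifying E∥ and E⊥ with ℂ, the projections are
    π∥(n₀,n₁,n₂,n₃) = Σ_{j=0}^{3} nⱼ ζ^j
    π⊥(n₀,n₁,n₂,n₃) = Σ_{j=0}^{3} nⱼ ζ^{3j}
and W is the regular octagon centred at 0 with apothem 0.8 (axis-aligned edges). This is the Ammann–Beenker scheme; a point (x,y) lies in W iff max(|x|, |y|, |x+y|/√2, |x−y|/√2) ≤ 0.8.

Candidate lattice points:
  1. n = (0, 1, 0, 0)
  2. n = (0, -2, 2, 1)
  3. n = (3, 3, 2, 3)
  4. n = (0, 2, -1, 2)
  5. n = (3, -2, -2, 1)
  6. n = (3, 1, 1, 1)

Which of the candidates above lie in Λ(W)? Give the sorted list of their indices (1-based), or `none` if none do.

none

With ζ = e^{iπ/4} the internal vectors are ζ^0,ζ^3,ζ^6,ζ^9.
#1 (0, 1, 0, 0): internal (-0.707107, 0.707107); octagon support 1.000000 vs apothem 0.8 → ∉ W
#2 (0, -2, 2, 1): internal (2.121320, -2.707107); octagon support 3.414214 vs apothem 0.8 → ∉ W
#3 (3, 3, 2, 3): internal (3.000000, 2.242641); octagon support 3.707107 vs apothem 0.8 → ∉ W
#4 (0, 2, -1, 2): internal (0.000000, 3.828427); octagon support 3.828427 vs apothem 0.8 → ∉ W
#5 (3, -2, -2, 1): internal (5.121320, 1.292893); octagon support 5.121320 vs apothem 0.8 → ∉ W
#6 (3, 1, 1, 1): internal (3.000000, 0.414214); octagon support 3.000000 vs apothem 0.8 → ∉ W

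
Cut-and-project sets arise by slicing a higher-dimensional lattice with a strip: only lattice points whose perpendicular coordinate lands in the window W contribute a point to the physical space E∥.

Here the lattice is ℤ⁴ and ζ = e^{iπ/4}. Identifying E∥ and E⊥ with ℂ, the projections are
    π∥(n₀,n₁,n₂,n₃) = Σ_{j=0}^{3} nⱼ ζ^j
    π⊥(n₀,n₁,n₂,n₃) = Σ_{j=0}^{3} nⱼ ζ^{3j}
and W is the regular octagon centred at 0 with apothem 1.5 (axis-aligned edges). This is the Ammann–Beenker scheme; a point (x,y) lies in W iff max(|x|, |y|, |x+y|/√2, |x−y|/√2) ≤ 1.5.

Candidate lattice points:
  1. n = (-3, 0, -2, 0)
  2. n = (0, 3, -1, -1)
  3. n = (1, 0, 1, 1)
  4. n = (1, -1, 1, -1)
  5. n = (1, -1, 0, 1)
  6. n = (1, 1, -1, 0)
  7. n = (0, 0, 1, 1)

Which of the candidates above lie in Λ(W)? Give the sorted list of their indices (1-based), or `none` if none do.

7

Internal map: ζ^{3j} for j=0..3 gives (1,0), (−√2/2,√2/2), (0,−1), (√2/2,√2/2).
candidate 1: n = (-3, 0, -2, 0) → π⊥ ≈ (-3.00000, +2.00000); max(|x|,|y|,|x±y|/√2) = 3.53553 > 1.5 ⇒ ∉ W
candidate 2: n = (0, 3, -1, -1) → π⊥ ≈ (-2.82843, +2.41421); max(|x|,|y|,|x±y|/√2) = 3.70711 > 1.5 ⇒ ∉ W
candidate 3: n = (1, 0, 1, 1) → π⊥ ≈ (+1.70711, -0.29289); max(|x|,|y|,|x±y|/√2) = 1.70711 > 1.5 ⇒ ∉ W
candidate 4: n = (1, -1, 1, -1) → π⊥ ≈ (+1.00000, -2.41421); max(|x|,|y|,|x±y|/√2) = 2.41421 > 1.5 ⇒ ∉ W
candidate 5: n = (1, -1, 0, 1) → π⊥ ≈ (+2.41421, +0.00000); max(|x|,|y|,|x±y|/√2) = 2.41421 > 1.5 ⇒ ∉ W
candidate 6: n = (1, 1, -1, 0) → π⊥ ≈ (+0.29289, +1.70711); max(|x|,|y|,|x±y|/√2) = 1.70711 > 1.5 ⇒ ∉ W
candidate 7: n = (0, 0, 1, 1) → π⊥ ≈ (+0.70711, -0.29289); max(|x|,|y|,|x±y|/√2) = 0.70711 ≤ 1.5 ⇒ ∈ W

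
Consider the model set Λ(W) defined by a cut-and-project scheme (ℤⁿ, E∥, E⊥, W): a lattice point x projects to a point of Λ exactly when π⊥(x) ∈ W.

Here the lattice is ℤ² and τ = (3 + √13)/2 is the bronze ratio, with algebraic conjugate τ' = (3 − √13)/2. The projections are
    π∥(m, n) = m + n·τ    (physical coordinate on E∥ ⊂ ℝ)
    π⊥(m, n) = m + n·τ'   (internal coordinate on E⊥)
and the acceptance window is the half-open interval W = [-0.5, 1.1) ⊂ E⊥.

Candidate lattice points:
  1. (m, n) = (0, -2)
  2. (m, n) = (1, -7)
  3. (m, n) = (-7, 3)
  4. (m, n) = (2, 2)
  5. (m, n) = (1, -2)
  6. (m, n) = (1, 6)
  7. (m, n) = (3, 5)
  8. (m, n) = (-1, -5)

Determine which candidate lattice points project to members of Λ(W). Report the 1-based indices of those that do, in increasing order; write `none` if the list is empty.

Compute τ' = (3−√13)/2 = -0.3028, so π⊥(m,n) = m -0.3028·n.
[1] lift (0,-2): star map gives 0.6056; window check -0.5 ≤ 0.6056 < 1.1 is true → IN Λ
[2] lift (1,-7): star map gives 3.1194; window check -0.5 ≤ 3.1194 < 1.1 is false → out
[3] lift (-7,3): star map gives -7.9083; window check -0.5 ≤ -7.9083 < 1.1 is false → out
[4] lift (2,2): star map gives 1.3944; window check -0.5 ≤ 1.3944 < 1.1 is false → out
[5] lift (1,-2): star map gives 1.6056; window check -0.5 ≤ 1.6056 < 1.1 is false → out
[6] lift (1,6): star map gives -0.8167; window check -0.5 ≤ -0.8167 < 1.1 is false → out
[7] lift (3,5): star map gives 1.4861; window check -0.5 ≤ 1.4861 < 1.1 is false → out
[8] lift (-1,-5): star map gives 0.5139; window check -0.5 ≤ 0.5139 < 1.1 is true → IN Λ

1, 8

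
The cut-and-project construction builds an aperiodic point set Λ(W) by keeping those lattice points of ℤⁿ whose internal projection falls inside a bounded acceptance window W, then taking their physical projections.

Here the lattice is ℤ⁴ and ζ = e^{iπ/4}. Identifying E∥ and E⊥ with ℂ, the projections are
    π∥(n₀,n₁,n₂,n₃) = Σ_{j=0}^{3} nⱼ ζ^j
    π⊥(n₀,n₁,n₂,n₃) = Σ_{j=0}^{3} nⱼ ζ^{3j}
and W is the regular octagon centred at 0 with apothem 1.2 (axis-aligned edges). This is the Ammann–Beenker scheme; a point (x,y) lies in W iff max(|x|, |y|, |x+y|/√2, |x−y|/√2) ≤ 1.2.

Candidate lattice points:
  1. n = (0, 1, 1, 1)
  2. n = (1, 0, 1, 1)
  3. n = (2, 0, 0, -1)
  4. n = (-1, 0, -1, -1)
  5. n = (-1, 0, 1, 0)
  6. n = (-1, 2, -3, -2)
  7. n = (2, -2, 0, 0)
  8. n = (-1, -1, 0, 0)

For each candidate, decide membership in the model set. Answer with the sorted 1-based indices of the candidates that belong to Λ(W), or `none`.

1, 8

π⊥(n) = n₀ + n₁ζ³ + n₂ζ⁶ + n₃ζ⁹ where ζ = e^{iπ/4}.
candidate 1: n = (0, 1, 1, 1) → π⊥ ≈ (+0.00000, +0.41421); max(|x|,|y|,|x±y|/√2) = 0.41421 ≤ 1.2 ⇒ ∈ W
candidate 2: n = (1, 0, 1, 1) → π⊥ ≈ (+1.70711, -0.29289); max(|x|,|y|,|x±y|/√2) = 1.70711 > 1.2 ⇒ ∉ W
candidate 3: n = (2, 0, 0, -1) → π⊥ ≈ (+1.29289, -0.70711); max(|x|,|y|,|x±y|/√2) = 1.41421 > 1.2 ⇒ ∉ W
candidate 4: n = (-1, 0, -1, -1) → π⊥ ≈ (-1.70711, +0.29289); max(|x|,|y|,|x±y|/√2) = 1.70711 > 1.2 ⇒ ∉ W
candidate 5: n = (-1, 0, 1, 0) → π⊥ ≈ (-1.00000, -1.00000); max(|x|,|y|,|x±y|/√2) = 1.41421 > 1.2 ⇒ ∉ W
candidate 6: n = (-1, 2, -3, -2) → π⊥ ≈ (-3.82843, +3.00000); max(|x|,|y|,|x±y|/√2) = 4.82843 > 1.2 ⇒ ∉ W
candidate 7: n = (2, -2, 0, 0) → π⊥ ≈ (+3.41421, -1.41421); max(|x|,|y|,|x±y|/√2) = 3.41421 > 1.2 ⇒ ∉ W
candidate 8: n = (-1, -1, 0, 0) → π⊥ ≈ (-0.29289, -0.70711); max(|x|,|y|,|x±y|/√2) = 0.70711 ≤ 1.2 ⇒ ∈ W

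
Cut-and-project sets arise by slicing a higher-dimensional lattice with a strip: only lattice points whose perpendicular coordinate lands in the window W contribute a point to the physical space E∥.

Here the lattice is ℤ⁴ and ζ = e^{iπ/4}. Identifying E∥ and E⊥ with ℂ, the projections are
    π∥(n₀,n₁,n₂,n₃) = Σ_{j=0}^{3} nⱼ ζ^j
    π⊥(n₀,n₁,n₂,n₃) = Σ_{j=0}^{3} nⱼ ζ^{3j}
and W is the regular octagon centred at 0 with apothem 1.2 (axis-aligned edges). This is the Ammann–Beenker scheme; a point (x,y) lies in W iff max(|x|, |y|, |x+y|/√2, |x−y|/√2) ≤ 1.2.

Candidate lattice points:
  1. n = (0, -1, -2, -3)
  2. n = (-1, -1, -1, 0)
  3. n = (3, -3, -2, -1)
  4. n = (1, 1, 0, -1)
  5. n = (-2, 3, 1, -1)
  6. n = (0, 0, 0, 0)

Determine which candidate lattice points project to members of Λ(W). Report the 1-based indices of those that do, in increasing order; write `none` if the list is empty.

Internal map: ζ^{3j} for j=0..3 gives (1,0), (−√2/2,√2/2), (0,−1), (√2/2,√2/2).
#1 (0, -1, -2, -3): internal (-1.41421, -0.82843); octagon support 1.58579 vs apothem 1.2 → ∉ W
#2 (-1, -1, -1, 0): internal (-0.29289, 0.29289); octagon support 0.41421 vs apothem 1.2 → ∈ W
#3 (3, -3, -2, -1): internal (4.41421, -0.82843); octagon support 4.41421 vs apothem 1.2 → ∉ W
#4 (1, 1, 0, -1): internal (-0.41421, 0.00000); octagon support 0.41421 vs apothem 1.2 → ∈ W
#5 (-2, 3, 1, -1): internal (-4.82843, 0.41421); octagon support 4.82843 vs apothem 1.2 → ∉ W
#6 (0, 0, 0, 0): internal (0.00000, 0.00000); octagon support 0.00000 vs apothem 1.2 → ∈ W

2, 4, 6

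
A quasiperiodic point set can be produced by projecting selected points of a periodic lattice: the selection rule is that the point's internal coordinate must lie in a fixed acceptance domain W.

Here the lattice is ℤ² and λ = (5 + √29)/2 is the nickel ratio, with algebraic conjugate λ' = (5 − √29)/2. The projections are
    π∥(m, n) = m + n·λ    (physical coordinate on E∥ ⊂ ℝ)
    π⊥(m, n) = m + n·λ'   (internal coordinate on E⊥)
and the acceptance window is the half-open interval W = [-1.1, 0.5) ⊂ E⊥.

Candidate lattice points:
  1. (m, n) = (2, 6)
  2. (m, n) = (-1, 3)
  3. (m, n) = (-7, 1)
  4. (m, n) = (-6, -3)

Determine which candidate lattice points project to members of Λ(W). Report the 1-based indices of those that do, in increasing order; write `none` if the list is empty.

none

Compute λ' = (5−√29)/2 = -0.1926, so π⊥(m,n) = m -0.1926·n.
[1] lift (2,6): star map gives 0.8445; window check -1.1 ≤ 0.8445 < 0.5 is false → out
[2] lift (-1,3): star map gives -1.5777; window check -1.1 ≤ -1.5777 < 0.5 is false → out
[3] lift (-7,1): star map gives -7.1926; window check -1.1 ≤ -7.1926 < 0.5 is false → out
[4] lift (-6,-3): star map gives -5.4223; window check -1.1 ≤ -5.4223 < 0.5 is false → out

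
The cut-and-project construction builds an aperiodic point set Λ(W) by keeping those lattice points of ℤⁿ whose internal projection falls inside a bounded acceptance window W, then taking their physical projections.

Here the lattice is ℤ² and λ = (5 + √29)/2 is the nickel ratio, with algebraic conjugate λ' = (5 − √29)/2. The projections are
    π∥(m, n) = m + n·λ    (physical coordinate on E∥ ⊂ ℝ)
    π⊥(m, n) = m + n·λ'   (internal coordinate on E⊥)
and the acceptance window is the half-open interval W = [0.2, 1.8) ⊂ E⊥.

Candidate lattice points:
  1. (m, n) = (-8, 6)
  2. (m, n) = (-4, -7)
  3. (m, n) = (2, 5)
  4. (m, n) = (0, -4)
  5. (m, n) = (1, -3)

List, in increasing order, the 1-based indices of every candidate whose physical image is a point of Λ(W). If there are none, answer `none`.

3, 4, 5

Compute λ' = (5−√29)/2 = -0.19258, so π⊥(m,n) = m -0.19258·n.
candidate 1: (m,n)=(-8,6) → π∥ = -8+6·λ ≈ 23.15549, π⊥ = -8+6·λ' ≈ -9.15549 ∉ [0.2, 1.8) ⇒ out
candidate 2: (m,n)=(-4,-7) → π∥ = -4-7·λ ≈ -40.34808, π⊥ = -4-7·λ' ≈ -2.65192 ∉ [0.2, 1.8) ⇒ out
candidate 3: (m,n)=(2,5) → π∥ = 2+5·λ ≈ 27.96291, π⊥ = 2+5·λ' ≈ 1.03709 ∈ [0.2, 1.8) ⇒ IN Λ
candidate 4: (m,n)=(0,-4) → π∥ = 0-4·λ ≈ -20.77033, π⊥ = 0-4·λ' ≈ 0.77033 ∈ [0.2, 1.8) ⇒ IN Λ
candidate 5: (m,n)=(1,-3) → π∥ = 1-3·λ ≈ -14.57775, π⊥ = 1-3·λ' ≈ 1.57775 ∈ [0.2, 1.8) ⇒ IN Λ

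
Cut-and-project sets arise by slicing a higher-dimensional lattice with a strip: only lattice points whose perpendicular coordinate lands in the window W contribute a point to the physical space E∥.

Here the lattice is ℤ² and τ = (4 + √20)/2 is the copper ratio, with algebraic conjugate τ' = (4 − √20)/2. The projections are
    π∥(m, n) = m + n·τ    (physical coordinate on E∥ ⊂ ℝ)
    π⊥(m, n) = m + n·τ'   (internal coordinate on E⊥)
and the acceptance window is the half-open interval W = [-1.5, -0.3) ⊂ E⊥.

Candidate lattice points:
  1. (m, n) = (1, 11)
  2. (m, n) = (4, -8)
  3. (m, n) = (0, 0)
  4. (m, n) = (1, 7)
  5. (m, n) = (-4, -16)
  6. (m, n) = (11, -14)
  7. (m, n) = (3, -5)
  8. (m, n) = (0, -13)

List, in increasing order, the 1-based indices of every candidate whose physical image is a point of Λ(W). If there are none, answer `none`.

4

τ' = (4−√20)/2 ≈ -0.23607.
#1 (1,11): internal coord 1 + (11)·τ' = -1.59675; -1.59675 ∉ [-1.5, -0.3) → out
#2 (4,-8): internal coord 4 + (-8)·τ' = +5.88854; +5.88854 ∉ [-1.5, -0.3) → out
#3 (0,0): internal coord 0 + (0)·τ' = +0.00000; +0.00000 ∉ [-1.5, -0.3) → out
#4 (1,7): internal coord 1 + (7)·τ' = -0.65248; -0.65248 ∈ [-1.5, -0.3) → IN Λ
#5 (-4,-16): internal coord -4 + (-16)·τ' = -0.22291; -0.22291 ∉ [-1.5, -0.3) → out
#6 (11,-14): internal coord 11 + (-14)·τ' = +14.30495; +14.30495 ∉ [-1.5, -0.3) → out
#7 (3,-5): internal coord 3 + (-5)·τ' = +4.18034; +4.18034 ∉ [-1.5, -0.3) → out
#8 (0,-13): internal coord 0 + (-13)·τ' = +3.06888; +3.06888 ∉ [-1.5, -0.3) → out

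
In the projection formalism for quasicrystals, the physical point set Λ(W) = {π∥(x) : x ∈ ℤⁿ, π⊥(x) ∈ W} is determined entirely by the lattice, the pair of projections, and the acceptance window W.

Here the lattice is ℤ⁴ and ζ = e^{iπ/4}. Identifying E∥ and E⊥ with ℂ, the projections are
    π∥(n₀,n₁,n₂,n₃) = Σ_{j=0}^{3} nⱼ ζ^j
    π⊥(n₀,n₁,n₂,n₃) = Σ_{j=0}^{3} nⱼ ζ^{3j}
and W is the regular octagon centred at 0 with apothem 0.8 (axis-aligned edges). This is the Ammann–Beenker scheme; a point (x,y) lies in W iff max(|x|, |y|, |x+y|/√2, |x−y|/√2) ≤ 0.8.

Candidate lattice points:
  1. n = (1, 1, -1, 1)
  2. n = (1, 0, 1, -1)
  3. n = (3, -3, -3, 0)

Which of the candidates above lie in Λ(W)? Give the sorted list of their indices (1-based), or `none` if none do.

none

π⊥(n) = n₀ + n₁ζ³ + n₂ζ⁶ + n₃ζ⁹ where ζ = e^{iπ/4}.
candidate 1: n = (1, 1, -1, 1) → π⊥ ≈ (+1.00000, +2.41421); max(|x|,|y|,|x±y|/√2) = 2.41421 > 0.8 ⇒ ∉ W
candidate 2: n = (1, 0, 1, -1) → π⊥ ≈ (+0.29289, -1.70711); max(|x|,|y|,|x±y|/√2) = 1.70711 > 0.8 ⇒ ∉ W
candidate 3: n = (3, -3, -3, 0) → π⊥ ≈ (+5.12132, +0.87868); max(|x|,|y|,|x±y|/√2) = 5.12132 > 0.8 ⇒ ∉ W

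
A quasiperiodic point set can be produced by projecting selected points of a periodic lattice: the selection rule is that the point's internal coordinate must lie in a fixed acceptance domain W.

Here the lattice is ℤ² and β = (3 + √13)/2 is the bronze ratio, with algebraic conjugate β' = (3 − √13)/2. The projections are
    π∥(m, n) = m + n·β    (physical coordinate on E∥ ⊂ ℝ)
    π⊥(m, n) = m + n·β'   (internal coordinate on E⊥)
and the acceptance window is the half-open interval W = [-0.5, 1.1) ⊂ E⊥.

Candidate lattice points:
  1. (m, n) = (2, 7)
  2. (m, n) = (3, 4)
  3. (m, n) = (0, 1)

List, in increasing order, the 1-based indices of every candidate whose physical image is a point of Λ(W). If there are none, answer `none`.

1, 3

Numerically β ≈ 3.3028 and β' = −1/β ≈ -0.3028.
#1 (2,7): internal coord 2 + (7)·β' = -0.1194; -0.1194 ∈ [-0.5, 1.1) → IN Λ
#2 (3,4): internal coord 3 + (4)·β' = +1.7889; +1.7889 ∉ [-0.5, 1.1) → out
#3 (0,1): internal coord 0 + (1)·β' = -0.3028; -0.3028 ∈ [-0.5, 1.1) → IN Λ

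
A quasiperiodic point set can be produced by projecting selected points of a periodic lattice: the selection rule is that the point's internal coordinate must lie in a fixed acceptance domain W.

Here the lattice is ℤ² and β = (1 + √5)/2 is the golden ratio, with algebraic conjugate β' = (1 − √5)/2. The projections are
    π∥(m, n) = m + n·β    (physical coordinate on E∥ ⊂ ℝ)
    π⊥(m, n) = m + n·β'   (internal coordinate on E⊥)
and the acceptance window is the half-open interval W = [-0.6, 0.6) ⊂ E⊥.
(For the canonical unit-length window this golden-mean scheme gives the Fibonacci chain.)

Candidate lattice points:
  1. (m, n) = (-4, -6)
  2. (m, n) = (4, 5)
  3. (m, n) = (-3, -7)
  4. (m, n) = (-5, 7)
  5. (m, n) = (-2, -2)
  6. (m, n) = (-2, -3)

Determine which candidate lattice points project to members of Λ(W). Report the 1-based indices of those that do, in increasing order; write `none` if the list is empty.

Numerically β ≈ 1.6180 and β' = −1/β ≈ -0.6180.
#1 (-4,-6): internal coord -4 + (-6)·β' = -0.2918; -0.2918 ∈ [-0.6, 0.6) → IN Λ
#2 (4,5): internal coord 4 + (5)·β' = +0.9098; +0.9098 ∉ [-0.6, 0.6) → out
#3 (-3,-7): internal coord -3 + (-7)·β' = +1.3262; +1.3262 ∉ [-0.6, 0.6) → out
#4 (-5,7): internal coord -5 + (7)·β' = -9.3262; -9.3262 ∉ [-0.6, 0.6) → out
#5 (-2,-2): internal coord -2 + (-2)·β' = -0.7639; -0.7639 ∉ [-0.6, 0.6) → out
#6 (-2,-3): internal coord -2 + (-3)·β' = -0.1459; -0.1459 ∈ [-0.6, 0.6) → IN Λ

1, 6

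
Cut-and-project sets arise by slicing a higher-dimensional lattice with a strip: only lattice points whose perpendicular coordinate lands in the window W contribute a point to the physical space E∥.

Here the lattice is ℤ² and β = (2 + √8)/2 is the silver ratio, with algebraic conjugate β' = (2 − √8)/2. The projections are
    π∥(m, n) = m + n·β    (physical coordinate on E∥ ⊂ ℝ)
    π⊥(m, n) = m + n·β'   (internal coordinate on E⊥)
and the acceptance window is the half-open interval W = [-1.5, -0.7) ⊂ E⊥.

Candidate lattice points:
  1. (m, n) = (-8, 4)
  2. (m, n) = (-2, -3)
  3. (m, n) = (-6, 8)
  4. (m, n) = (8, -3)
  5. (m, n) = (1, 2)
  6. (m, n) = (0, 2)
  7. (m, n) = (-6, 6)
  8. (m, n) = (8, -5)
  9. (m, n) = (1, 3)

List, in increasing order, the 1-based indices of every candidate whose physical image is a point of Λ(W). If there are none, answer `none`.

Compute β' = (2−√8)/2 = -0.414214, so π⊥(m,n) = m -0.414214·n.
[1] lift (-8,4): star map gives -9.656854; window check -1.5 ≤ -9.656854 < -0.7 is false → out
[2] lift (-2,-3): star map gives -0.757359; window check -1.5 ≤ -0.757359 < -0.7 is true → IN Λ
[3] lift (-6,8): star map gives -9.313708; window check -1.5 ≤ -9.313708 < -0.7 is false → out
[4] lift (8,-3): star map gives 9.242641; window check -1.5 ≤ 9.242641 < -0.7 is false → out
[5] lift (1,2): star map gives 0.171573; window check -1.5 ≤ 0.171573 < -0.7 is false → out
[6] lift (0,2): star map gives -0.828427; window check -1.5 ≤ -0.828427 < -0.7 is true → IN Λ
[7] lift (-6,6): star map gives -8.485281; window check -1.5 ≤ -8.485281 < -0.7 is false → out
[8] lift (8,-5): star map gives 10.071068; window check -1.5 ≤ 10.071068 < -0.7 is false → out
[9] lift (1,3): star map gives -0.242641; window check -1.5 ≤ -0.242641 < -0.7 is false → out

2, 6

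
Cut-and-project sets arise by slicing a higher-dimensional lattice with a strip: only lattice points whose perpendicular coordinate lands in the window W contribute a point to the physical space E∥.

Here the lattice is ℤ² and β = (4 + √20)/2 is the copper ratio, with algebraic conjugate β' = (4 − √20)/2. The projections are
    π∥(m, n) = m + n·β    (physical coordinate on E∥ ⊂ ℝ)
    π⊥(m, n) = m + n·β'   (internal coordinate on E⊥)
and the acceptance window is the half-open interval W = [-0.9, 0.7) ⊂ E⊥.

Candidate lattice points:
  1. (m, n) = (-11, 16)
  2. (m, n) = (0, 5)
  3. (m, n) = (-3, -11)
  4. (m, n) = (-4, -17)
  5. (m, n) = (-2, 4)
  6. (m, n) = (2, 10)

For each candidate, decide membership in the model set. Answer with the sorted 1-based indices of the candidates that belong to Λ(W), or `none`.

3, 4, 6

Numerically β ≈ 4.23607 and β' = −1/β ≈ -0.23607.
#1 (-11,16): internal coord -11 + (16)·β' = -14.77709; -14.77709 ∉ [-0.9, 0.7) → out
#2 (0,5): internal coord 0 + (5)·β' = -1.18034; -1.18034 ∉ [-0.9, 0.7) → out
#3 (-3,-11): internal coord -3 + (-11)·β' = -0.40325; -0.40325 ∈ [-0.9, 0.7) → IN Λ
#4 (-4,-17): internal coord -4 + (-17)·β' = +0.01316; +0.01316 ∈ [-0.9, 0.7) → IN Λ
#5 (-2,4): internal coord -2 + (4)·β' = -2.94427; -2.94427 ∉ [-0.9, 0.7) → out
#6 (2,10): internal coord 2 + (10)·β' = -0.36068; -0.36068 ∈ [-0.9, 0.7) → IN Λ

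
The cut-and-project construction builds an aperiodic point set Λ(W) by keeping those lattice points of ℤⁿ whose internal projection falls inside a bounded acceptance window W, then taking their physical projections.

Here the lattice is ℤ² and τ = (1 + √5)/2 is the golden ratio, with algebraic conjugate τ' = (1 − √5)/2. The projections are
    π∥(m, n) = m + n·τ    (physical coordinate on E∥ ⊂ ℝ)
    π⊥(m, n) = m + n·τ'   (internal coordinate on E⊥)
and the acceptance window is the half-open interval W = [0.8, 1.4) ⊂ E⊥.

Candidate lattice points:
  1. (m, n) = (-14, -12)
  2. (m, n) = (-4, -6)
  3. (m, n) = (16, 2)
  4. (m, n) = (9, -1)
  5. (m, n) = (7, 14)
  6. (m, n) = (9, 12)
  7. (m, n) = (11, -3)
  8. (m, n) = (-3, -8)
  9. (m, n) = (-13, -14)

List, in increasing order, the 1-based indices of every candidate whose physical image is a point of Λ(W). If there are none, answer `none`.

Numerically τ ≈ 1.61803 and τ' = −1/τ ≈ -0.61803.
candidate 1: (m,n)=(-14,-12) → π∥ = -14-12·τ ≈ -33.41641, π⊥ = -14-12·τ' ≈ -6.58359 ∉ [0.8, 1.4) ⇒ out
candidate 2: (m,n)=(-4,-6) → π∥ = -4-6·τ ≈ -13.70820, π⊥ = -4-6·τ' ≈ -0.29180 ∉ [0.8, 1.4) ⇒ out
candidate 3: (m,n)=(16,2) → π∥ = 16+2·τ ≈ 19.23607, π⊥ = 16+2·τ' ≈ 14.76393 ∉ [0.8, 1.4) ⇒ out
candidate 4: (m,n)=(9,-1) → π∥ = 9-1·τ ≈ 7.38197, π⊥ = 9-1·τ' ≈ 9.61803 ∉ [0.8, 1.4) ⇒ out
candidate 5: (m,n)=(7,14) → π∥ = 7+14·τ ≈ 29.65248, π⊥ = 7+14·τ' ≈ -1.65248 ∉ [0.8, 1.4) ⇒ out
candidate 6: (m,n)=(9,12) → π∥ = 9+12·τ ≈ 28.41641, π⊥ = 9+12·τ' ≈ 1.58359 ∉ [0.8, 1.4) ⇒ out
candidate 7: (m,n)=(11,-3) → π∥ = 11-3·τ ≈ 6.14590, π⊥ = 11-3·τ' ≈ 12.85410 ∉ [0.8, 1.4) ⇒ out
candidate 8: (m,n)=(-3,-8) → π∥ = -3-8·τ ≈ -15.94427, π⊥ = -3-8·τ' ≈ 1.94427 ∉ [0.8, 1.4) ⇒ out
candidate 9: (m,n)=(-13,-14) → π∥ = -13-14·τ ≈ -35.65248, π⊥ = -13-14·τ' ≈ -4.34752 ∉ [0.8, 1.4) ⇒ out

none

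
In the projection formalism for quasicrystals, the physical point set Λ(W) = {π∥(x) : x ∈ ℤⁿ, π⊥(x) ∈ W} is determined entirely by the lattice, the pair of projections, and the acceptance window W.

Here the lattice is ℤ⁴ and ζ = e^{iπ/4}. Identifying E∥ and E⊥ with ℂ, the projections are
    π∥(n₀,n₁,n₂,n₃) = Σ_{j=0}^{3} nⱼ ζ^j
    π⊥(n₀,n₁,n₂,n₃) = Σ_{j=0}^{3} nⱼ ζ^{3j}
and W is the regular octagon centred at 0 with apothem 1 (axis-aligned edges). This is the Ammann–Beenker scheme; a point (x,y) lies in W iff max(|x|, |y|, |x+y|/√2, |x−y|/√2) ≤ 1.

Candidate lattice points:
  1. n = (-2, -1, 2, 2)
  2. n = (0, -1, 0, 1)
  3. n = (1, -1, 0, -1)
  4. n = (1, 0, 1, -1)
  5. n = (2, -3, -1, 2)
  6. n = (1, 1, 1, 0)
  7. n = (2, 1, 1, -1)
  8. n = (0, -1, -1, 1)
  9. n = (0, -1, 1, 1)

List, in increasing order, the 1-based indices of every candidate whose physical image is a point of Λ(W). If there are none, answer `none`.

6

Internal map: ζ^{3j} for j=0..3 gives (1,0), (−√2/2,√2/2), (0,−1), (√2/2,√2/2).
#1 (-2, -1, 2, 2): internal (0.12132, -1.29289); octagon support 1.29289 vs apothem 1 → ∉ W
#2 (0, -1, 0, 1): internal (1.41421, 0.00000); octagon support 1.41421 vs apothem 1 → ∉ W
#3 (1, -1, 0, -1): internal (1.00000, -1.41421); octagon support 1.70711 vs apothem 1 → ∉ W
#4 (1, 0, 1, -1): internal (0.29289, -1.70711); octagon support 1.70711 vs apothem 1 → ∉ W
#5 (2, -3, -1, 2): internal (5.53553, 0.29289); octagon support 5.53553 vs apothem 1 → ∉ W
#6 (1, 1, 1, 0): internal (0.29289, -0.29289); octagon support 0.41421 vs apothem 1 → ∈ W
#7 (2, 1, 1, -1): internal (0.58579, -1.00000); octagon support 1.12132 vs apothem 1 → ∉ W
#8 (0, -1, -1, 1): internal (1.41421, 1.00000); octagon support 1.70711 vs apothem 1 → ∉ W
#9 (0, -1, 1, 1): internal (1.41421, -1.00000); octagon support 1.70711 vs apothem 1 → ∉ W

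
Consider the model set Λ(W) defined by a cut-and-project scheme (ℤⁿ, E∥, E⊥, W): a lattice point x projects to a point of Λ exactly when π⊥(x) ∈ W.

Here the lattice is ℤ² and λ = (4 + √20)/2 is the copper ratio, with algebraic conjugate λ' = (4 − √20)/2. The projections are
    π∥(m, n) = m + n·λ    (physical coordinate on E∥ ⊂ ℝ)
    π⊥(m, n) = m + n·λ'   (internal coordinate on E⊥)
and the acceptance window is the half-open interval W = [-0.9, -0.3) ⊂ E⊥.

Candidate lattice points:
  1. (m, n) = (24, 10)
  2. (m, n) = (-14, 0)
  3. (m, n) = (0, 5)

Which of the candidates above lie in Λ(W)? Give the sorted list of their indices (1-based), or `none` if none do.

none

Numerically λ ≈ 4.236068 and λ' = −1/λ ≈ -0.236068.
[1] lift (24,10): star map gives 21.639320; window check -0.9 ≤ 21.639320 < -0.3 is false → out
[2] lift (-14,0): star map gives -14.000000; window check -0.9 ≤ -14.000000 < -0.3 is false → out
[3] lift (0,5): star map gives -1.180340; window check -0.9 ≤ -1.180340 < -0.3 is false → out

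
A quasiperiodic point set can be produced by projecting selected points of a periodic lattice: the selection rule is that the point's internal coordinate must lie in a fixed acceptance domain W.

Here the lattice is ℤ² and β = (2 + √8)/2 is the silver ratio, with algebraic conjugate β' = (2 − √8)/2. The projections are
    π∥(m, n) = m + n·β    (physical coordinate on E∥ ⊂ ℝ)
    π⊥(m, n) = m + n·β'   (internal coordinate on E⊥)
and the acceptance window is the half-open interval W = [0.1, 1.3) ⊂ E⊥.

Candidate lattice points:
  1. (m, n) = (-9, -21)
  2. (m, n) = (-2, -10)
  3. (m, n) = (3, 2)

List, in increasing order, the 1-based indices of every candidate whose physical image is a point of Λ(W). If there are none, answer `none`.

none

Numerically β ≈ 2.4142 and β' = −1/β ≈ -0.4142.
[1] lift (-9,-21): star map gives -0.3015; window check 0.1 ≤ -0.3015 < 1.3 is false → out
[2] lift (-2,-10): star map gives 2.1421; window check 0.1 ≤ 2.1421 < 1.3 is false → out
[3] lift (3,2): star map gives 2.1716; window check 0.1 ≤ 2.1716 < 1.3 is false → out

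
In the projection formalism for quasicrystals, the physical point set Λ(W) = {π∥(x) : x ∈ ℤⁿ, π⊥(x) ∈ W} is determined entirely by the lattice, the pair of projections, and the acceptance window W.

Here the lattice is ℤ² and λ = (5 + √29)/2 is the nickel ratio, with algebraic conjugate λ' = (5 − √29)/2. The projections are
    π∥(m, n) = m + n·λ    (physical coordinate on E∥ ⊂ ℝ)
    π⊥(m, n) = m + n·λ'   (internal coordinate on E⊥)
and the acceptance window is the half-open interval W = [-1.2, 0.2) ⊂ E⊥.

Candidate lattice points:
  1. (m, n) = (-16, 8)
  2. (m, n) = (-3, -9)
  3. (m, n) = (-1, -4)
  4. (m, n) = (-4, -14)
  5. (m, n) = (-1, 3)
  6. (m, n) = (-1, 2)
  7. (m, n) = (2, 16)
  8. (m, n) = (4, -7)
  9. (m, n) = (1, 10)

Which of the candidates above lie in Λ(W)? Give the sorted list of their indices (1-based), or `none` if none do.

Compute λ' = (5−√29)/2 = -0.192582, so π⊥(m,n) = m -0.192582·n.
[1] lift (-16,8): star map gives -17.540659; window check -1.2 ≤ -17.540659 < 0.2 is false → out
[2] lift (-3,-9): star map gives -1.266758; window check -1.2 ≤ -1.266758 < 0.2 is false → out
[3] lift (-1,-4): star map gives -0.229670; window check -1.2 ≤ -0.229670 < 0.2 is true → IN Λ
[4] lift (-4,-14): star map gives -1.303846; window check -1.2 ≤ -1.303846 < 0.2 is false → out
[5] lift (-1,3): star map gives -1.577747; window check -1.2 ≤ -1.577747 < 0.2 is false → out
[6] lift (-1,2): star map gives -1.385165; window check -1.2 ≤ -1.385165 < 0.2 is false → out
[7] lift (2,16): star map gives -1.081318; window check -1.2 ≤ -1.081318 < 0.2 is true → IN Λ
[8] lift (4,-7): star map gives 5.348077; window check -1.2 ≤ 5.348077 < 0.2 is false → out
[9] lift (1,10): star map gives -0.925824; window check -1.2 ≤ -0.925824 < 0.2 is true → IN Λ

3, 7, 9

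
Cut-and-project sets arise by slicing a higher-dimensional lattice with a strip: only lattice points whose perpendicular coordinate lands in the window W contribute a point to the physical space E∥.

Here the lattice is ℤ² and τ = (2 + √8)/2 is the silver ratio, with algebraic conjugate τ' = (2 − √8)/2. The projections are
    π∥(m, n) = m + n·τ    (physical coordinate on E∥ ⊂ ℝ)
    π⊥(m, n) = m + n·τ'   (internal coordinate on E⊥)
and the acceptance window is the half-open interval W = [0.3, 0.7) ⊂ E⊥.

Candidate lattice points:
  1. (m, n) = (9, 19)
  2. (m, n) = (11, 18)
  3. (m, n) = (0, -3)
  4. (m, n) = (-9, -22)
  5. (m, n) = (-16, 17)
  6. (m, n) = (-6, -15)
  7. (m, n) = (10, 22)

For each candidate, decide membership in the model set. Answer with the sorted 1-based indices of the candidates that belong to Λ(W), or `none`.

none

τ' = (2−√8)/2 ≈ -0.414214.
#1 (9,19): internal coord 9 + (19)·τ' = +1.129942; +1.129942 ∉ [0.3, 0.7) → out
#2 (11,18): internal coord 11 + (18)·τ' = +3.544156; +3.544156 ∉ [0.3, 0.7) → out
#3 (0,-3): internal coord 0 + (-3)·τ' = +1.242641; +1.242641 ∉ [0.3, 0.7) → out
#4 (-9,-22): internal coord -9 + (-22)·τ' = +0.112698; +0.112698 ∉ [0.3, 0.7) → out
#5 (-16,17): internal coord -16 + (17)·τ' = -23.041631; -23.041631 ∉ [0.3, 0.7) → out
#6 (-6,-15): internal coord -6 + (-15)·τ' = +0.213203; +0.213203 ∉ [0.3, 0.7) → out
#7 (10,22): internal coord 10 + (22)·τ' = +0.887302; +0.887302 ∉ [0.3, 0.7) → out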